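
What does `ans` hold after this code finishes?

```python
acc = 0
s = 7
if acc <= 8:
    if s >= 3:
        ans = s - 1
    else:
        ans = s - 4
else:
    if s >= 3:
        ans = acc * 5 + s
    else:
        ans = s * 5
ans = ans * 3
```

18

acc=0, s=7
acc <= 8 is True; s >= 3 is True
→ ans = s - 1 = 6
ans = 6*3 = 18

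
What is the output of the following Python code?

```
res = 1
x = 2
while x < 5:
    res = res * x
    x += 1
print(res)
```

24

x=2: res = 1*2 = 2
x=3: res = 2*3 = 6
x=4: res = 6*4 = 24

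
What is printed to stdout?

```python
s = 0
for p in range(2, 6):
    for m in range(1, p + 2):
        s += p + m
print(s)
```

p=2,m=1: s = 0+3 = 3
p=2,m=2: s = 3+4 = 7
p=2,m=3: s = 7+5 = 12
p=3,m=1: s = 12+4 = 16
p=3,m=2: s = 16+5 = 21
p=3,m=3: s = 21+6 = 27
p=3,m=4: s = 27+7 = 34
p=4,m=1: s = 34+5 = 39
p=4,m=2: s = 39+6 = 45
p=4,m=3: s = 45+7 = 52
p=4,m=4: s = 52+8 = 60
p=4,m=5: s = 60+9 = 69
p=5,m=1: s = 69+6 = 75
p=5,m=2: s = 75+7 = 82
p=5,m=3: s = 82+8 = 90
p=5,m=4: s = 90+9 = 99
p=5,m=5: s = 99+10 = 109
p=5,m=6: s = 109+11 = 120

120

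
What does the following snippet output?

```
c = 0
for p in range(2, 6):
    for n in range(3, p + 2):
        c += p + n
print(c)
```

80

p=2,n=3: c = 0+5 = 5
p=3,n=3: c = 5+6 = 11
p=3,n=4: c = 11+7 = 18
p=4,n=3: c = 18+7 = 25
p=4,n=4: c = 25+8 = 33
p=4,n=5: c = 33+9 = 42
p=5,n=3: c = 42+8 = 50
p=5,n=4: c = 50+9 = 59
p=5,n=5: c = 59+10 = 69
p=5,n=6: c = 69+11 = 80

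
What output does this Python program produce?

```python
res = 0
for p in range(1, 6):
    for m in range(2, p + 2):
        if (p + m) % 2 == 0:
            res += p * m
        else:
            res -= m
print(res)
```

p=1,m=2: odd sum, res = 0-2 = -2
p=2,m=2: even sum, res = (-2)+4 = 2
p=2,m=3: odd sum, res = 2-3 = -1
p=3,m=2: odd sum, res = (-1)-2 = -3
p=3,m=3: even sum, res = (-3)+9 = 6
p=3,m=4: odd sum, res = 6-4 = 2
p=4,m=2: even sum, res = 2+8 = 10
p=4,m=3: odd sum, res = 10-3 = 7
p=4,m=4: even sum, res = 7+16 = 23
p=4,m=5: odd sum, res = 23-5 = 18
p=5,m=2: odd sum, res = 18-2 = 16
p=5,m=3: even sum, res = 16+15 = 31
p=5,m=4: odd sum, res = 31-4 = 27
p=5,m=5: even sum, res = 27+25 = 52
p=5,m=6: odd sum, res = 52-6 = 46

46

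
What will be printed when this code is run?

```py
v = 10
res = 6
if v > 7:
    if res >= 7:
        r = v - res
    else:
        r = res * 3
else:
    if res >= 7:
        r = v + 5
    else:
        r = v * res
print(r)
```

18

v=10, res=6
v > 7 is True; res >= 7 is False
→ r = res * 3 = 18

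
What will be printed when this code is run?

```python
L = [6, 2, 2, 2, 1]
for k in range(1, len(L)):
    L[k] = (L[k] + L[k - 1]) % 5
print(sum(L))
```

k=1: L[1] = (2+6)%5 = 3 → [6, 3, 2, 2, 1]
k=2: L[2] = (2+3)%5 = 0 → [6, 3, 0, 2, 1]
k=3: L[3] = (2+0)%5 = 2 → [6, 3, 0, 2, 1]
k=4: L[4] = (1+2)%5 = 3 → [6, 3, 0, 2, 3]
sum = 14

14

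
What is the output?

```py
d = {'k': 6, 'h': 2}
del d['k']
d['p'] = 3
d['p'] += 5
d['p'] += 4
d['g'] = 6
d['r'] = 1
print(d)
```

del 'k' → {'h': 2}
d['p'] = 3 → {'h': 2, 'p': 3}
d['p'] = 3+5 = 8 → {'h': 2, 'p': 8}
d['p'] = 8+4 = 12 → {'h': 2, 'p': 12}
d['g'] = 6 → {'h': 2, 'p': 12, 'g': 6}
d['r'] = 1 → {'h': 2, 'p': 12, 'g': 6, 'r': 1}

{'h': 2, 'p': 12, 'g': 6, 'r': 1}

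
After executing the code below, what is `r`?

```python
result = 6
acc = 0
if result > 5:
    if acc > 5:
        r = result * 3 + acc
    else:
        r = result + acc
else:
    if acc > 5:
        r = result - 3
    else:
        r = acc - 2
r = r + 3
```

result=6, acc=0
result > 5 is True; acc > 5 is False
→ r = result + acc = 6
r = 6+3 = 9

9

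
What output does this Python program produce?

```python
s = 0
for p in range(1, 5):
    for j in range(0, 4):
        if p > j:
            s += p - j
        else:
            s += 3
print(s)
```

38

p=1,j=0: 1>0, s = 0+1 = 1
p=1,j=1: not 1>1, s = 1+3 = 4
p=1,j=2: not 1>2, s = 4+3 = 7
p=1,j=3: not 1>3, s = 7+3 = 10
p=2,j=0: 2>0, s = 10+2 = 12
p=2,j=1: 2>1, s = 12+1 = 13
p=2,j=2: not 2>2, s = 13+3 = 16
p=2,j=3: not 2>3, s = 16+3 = 19
p=3,j=0: 3>0, s = 19+3 = 22
p=3,j=1: 3>1, s = 22+2 = 24
p=3,j=2: 3>2, s = 24+1 = 25
p=3,j=3: not 3>3, s = 25+3 = 28
p=4,j=0: 4>0, s = 28+4 = 32
p=4,j=1: 4>1, s = 32+3 = 35
p=4,j=2: 4>2, s = 35+2 = 37
p=4,j=3: 4>3, s = 37+1 = 38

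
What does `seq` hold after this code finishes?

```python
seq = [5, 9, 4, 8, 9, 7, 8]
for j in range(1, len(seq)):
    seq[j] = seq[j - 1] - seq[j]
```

[5, -4, -8, -16, -25, -32, -40]

j=1: seq[1] = 5-9 = -4 → [5, -4, 4, 8, 9, 7, 8]
j=2: seq[2] = (-4)-4 = -8 → [5, -4, -8, 8, 9, 7, 8]
j=3: seq[3] = (-8)-8 = -16 → [5, -4, -8, -16, 9, 7, 8]
j=4: seq[4] = (-16)-9 = -25 → [5, -4, -8, -16, -25, 7, 8]
j=5: seq[5] = (-25)-7 = -32 → [5, -4, -8, -16, -25, -32, 8]
j=6: seq[6] = (-32)-8 = -40 → [5, -4, -8, -16, -25, -32, -40]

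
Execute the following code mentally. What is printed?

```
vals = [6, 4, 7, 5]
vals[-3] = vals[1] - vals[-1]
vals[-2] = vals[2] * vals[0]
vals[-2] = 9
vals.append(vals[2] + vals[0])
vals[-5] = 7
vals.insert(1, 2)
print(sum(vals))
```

vals[-3] = vals[1]-vals[-1] = 4-5 = -1 → [6, -1, 7, 5]
vals[-2] = vals[2]*vals[0] = 7*6 = 42 → [6, -1, 42, 5]
vals[-2] = 9 → [6, -1, 9, 5]
append vals[2]+vals[0] = 9+6 = 15 → [6, -1, 9, 5, 15]
vals[-5] = 7 → [7, -1, 9, 5, 15]
insert 2 at 1 → [7, 2, -1, 9, 5, 15]
sum = 37

37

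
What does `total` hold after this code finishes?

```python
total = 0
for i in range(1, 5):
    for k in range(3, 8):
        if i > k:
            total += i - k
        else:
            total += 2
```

i=1,k=3: not 1>3, total = 0+2 = 2
i=1,k=4: not 1>4, total = 2+2 = 4
i=1,k=5: not 1>5, total = 4+2 = 6
i=1,k=6: not 1>6, total = 6+2 = 8
i=1,k=7: not 1>7, total = 8+2 = 10
i=2,k=3: not 2>3, total = 10+2 = 12
i=2,k=4: not 2>4, total = 12+2 = 14
i=2,k=5: not 2>5, total = 14+2 = 16
i=2,k=6: not 2>6, total = 16+2 = 18
i=2,k=7: not 2>7, total = 18+2 = 20
i=3,k=3: not 3>3, total = 20+2 = 22
i=3,k=4: not 3>4, total = 22+2 = 24
i=3,k=5: not 3>5, total = 24+2 = 26
i=3,k=6: not 3>6, total = 26+2 = 28
i=3,k=7: not 3>7, total = 28+2 = 30
i=4,k=3: 4>3, total = 30+1 = 31
i=4,k=4: not 4>4, total = 31+2 = 33
i=4,k=5: not 4>5, total = 33+2 = 35
i=4,k=6: not 4>6, total = 35+2 = 37
i=4,k=7: not 4>7, total = 37+2 = 39

39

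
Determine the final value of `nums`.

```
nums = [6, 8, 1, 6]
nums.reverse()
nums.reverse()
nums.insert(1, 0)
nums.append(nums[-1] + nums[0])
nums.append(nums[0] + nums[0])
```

[6, 0, 8, 1, 6, 12, 12]

reverse → [6, 1, 8, 6]
reverse → [6, 8, 1, 6]
insert 0 at 1 → [6, 0, 8, 1, 6]
append nums[-1]+nums[0] = 6+6 = 12 → [6, 0, 8, 1, 6, 12]
append nums[0]+nums[0] = 6+6 = 12 → [6, 0, 8, 1, 6, 12, 12]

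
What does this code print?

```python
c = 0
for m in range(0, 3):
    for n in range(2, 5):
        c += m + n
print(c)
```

m=0,n=2: c = 0+2 = 2
m=0,n=3: c = 2+3 = 5
m=0,n=4: c = 5+4 = 9
m=1,n=2: c = 9+3 = 12
m=1,n=3: c = 12+4 = 16
m=1,n=4: c = 16+5 = 21
m=2,n=2: c = 21+4 = 25
m=2,n=3: c = 25+5 = 30
m=2,n=4: c = 30+6 = 36

36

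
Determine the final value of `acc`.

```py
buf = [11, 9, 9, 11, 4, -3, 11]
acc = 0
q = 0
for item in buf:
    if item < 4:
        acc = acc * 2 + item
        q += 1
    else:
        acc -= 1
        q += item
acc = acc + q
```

42

item=11: not <4, acc = 0-1 = -1; q=11
item=9: not <4, acc = (-1)-1 = -2; q=20
item=9: not <4, acc = (-2)-1 = -3; q=29
item=11: not <4, acc = (-3)-1 = -4; q=40
item=4: not <4, acc = (-4)-1 = -5; q=44
item=-3: <4, acc = (-5)*2+(-3) = -13; q=45
item=11: not <4, acc = (-13)-1 = -14; q=56
acc+q = (-14)+56 = 42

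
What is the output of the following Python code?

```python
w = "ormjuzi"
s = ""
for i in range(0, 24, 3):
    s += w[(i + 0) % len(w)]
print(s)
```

ojimzruo

i=0: add w[0]='o' → 'o'
i=3: add w[3]='j' → 'oj'
i=6: add w[6]='i' → 'oji'
i=9: add w[2]='m' → 'ojim'
i=12: add w[5]='z' → 'ojimz'
i=15: add w[1]='r' → 'ojimzr'
i=18: add w[4]='u' → 'ojimzru'
i=21: add w[0]='o' → 'ojimzruo'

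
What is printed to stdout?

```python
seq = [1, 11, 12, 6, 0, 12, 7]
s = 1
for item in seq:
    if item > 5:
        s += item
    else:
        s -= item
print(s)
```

48

item=1: not >5, s = 1-1 = 0
item=11: >5, s = 0+11 = 11
item=12: >5, s = 11+12 = 23
item=6: >5, s = 23+6 = 29
item=0: not >5, s = 29-0 = 29
item=12: >5, s = 29+12 = 41
item=7: >5, s = 41+7 = 48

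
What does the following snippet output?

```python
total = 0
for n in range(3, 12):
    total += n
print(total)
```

n=3: total = 0+3 = 3
n=4: total = 3+4 = 7
n=5: total = 7+5 = 12
n=6: total = 12+6 = 18
n=7: total = 18+7 = 25
n=8: total = 25+8 = 33
n=9: total = 33+9 = 42
n=10: total = 42+10 = 52
n=11: total = 52+11 = 63

63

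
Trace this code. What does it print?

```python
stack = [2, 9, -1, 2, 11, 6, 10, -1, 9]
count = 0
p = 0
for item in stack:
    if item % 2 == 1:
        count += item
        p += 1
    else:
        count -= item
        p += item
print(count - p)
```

-18

item=2: not odd, count = 0-2 = -2; p=2
item=9: odd, count = (-2)+9 = 7; p=3
item=-1: odd, count = 7+(-1) = 6; p=4
item=2: not odd, count = 6-2 = 4; p=6
item=11: odd, count = 4+11 = 15; p=7
item=6: not odd, count = 15-6 = 9; p=13
item=10: not odd, count = 9-10 = -1; p=23
item=-1: odd, count = (-1)+(-1) = -2; p=24
item=9: odd, count = (-2)+9 = 7; p=25
count-p = 7-25 = -18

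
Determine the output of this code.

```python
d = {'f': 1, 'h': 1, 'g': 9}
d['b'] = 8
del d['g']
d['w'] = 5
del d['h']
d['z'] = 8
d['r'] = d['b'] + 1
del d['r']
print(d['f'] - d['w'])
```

d['b'] = 8 → {'f': 1, 'h': 1, 'g': 9, 'b': 8}
del 'g' → {'f': 1, 'h': 1, 'b': 8}
d['w'] = 5 → {'f': 1, 'h': 1, 'b': 8, 'w': 5}
del 'h' → {'f': 1, 'b': 8, 'w': 5}
d['z'] = 8 → {'f': 1, 'b': 8, 'w': 5, 'z': 8}
d['r'] = d['b']+1 = 9 → {'f': 1, 'b': 8, 'w': 5, 'z': 8, 'r': 9}
del 'r' → {'f': 1, 'b': 8, 'w': 5, 'z': 8}
d['f']-d['w'] = 1-5 = -4

-4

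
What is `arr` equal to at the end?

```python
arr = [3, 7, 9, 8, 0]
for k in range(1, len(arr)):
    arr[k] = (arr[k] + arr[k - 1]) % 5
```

[3, 0, 4, 2, 2]

k=1: arr[1] = (7+3)%5 = 0 → [3, 0, 9, 8, 0]
k=2: arr[2] = (9+0)%5 = 4 → [3, 0, 4, 8, 0]
k=3: arr[3] = (8+4)%5 = 2 → [3, 0, 4, 2, 0]
k=4: arr[4] = (0+2)%5 = 2 → [3, 0, 4, 2, 2]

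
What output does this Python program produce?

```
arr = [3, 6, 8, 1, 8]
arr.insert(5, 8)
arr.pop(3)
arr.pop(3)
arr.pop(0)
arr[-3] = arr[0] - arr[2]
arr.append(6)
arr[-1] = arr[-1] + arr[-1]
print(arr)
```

insert 8 at 5 → [3, 6, 8, 1, 8, 8]
pop(3) removes 1 → [3, 6, 8, 8, 8]
pop(3) removes 8 → [3, 6, 8, 8]
pop(0) removes 3 → [6, 8, 8]
arr[-3] = arr[0]-arr[2] = 6-8 = -2 → [-2, 8, 8]
append 6 → [-2, 8, 8, 6]
arr[-1] = arr[-1]+arr[-1] = 6+6 = 12 → [-2, 8, 8, 12]

[-2, 8, 8, 12]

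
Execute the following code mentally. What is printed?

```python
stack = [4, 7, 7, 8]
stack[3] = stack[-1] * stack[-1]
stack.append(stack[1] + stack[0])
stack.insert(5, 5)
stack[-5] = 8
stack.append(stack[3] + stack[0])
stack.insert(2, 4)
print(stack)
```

[4, 8, 4, 7, 64, 11, 5, 68]

stack[3] = stack[-1]*stack[-1] = 8*8 = 64 → [4, 7, 7, 64]
append stack[1]+stack[0] = 7+4 = 11 → [4, 7, 7, 64, 11]
insert 5 at 5 → [4, 7, 7, 64, 11, 5]
stack[-5] = 8 → [4, 8, 7, 64, 11, 5]
append stack[3]+stack[0] = 64+4 = 68 → [4, 8, 7, 64, 11, 5, 68]
insert 4 at 2 → [4, 8, 4, 7, 64, 11, 5, 68]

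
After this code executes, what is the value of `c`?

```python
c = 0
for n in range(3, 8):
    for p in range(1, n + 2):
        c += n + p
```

n=3,p=1: c = 0+4 = 4
n=3,p=2: c = 4+5 = 9
n=3,p=3: c = 9+6 = 15
n=3,p=4: c = 15+7 = 22
n=4,p=1: c = 22+5 = 27
n=4,p=2: c = 27+6 = 33
n=4,p=3: c = 33+7 = 40
n=4,p=4: c = 40+8 = 48
n=4,p=5: c = 48+9 = 57
n=5,p=1: c = 57+6 = 63
n=5,p=2: c = 63+7 = 70
n=5,p=3: c = 70+8 = 78
n=5,p=4: c = 78+9 = 87
n=5,p=5: c = 87+10 = 97
n=5,p=6: c = 97+11 = 108
n=6,p=1: c = 108+7 = 115
n=6,p=2: c = 115+8 = 123
n=6,p=3: c = 123+9 = 132
n=6,p=4: c = 132+10 = 142
n=6,p=5: c = 142+11 = 153
n=6,p=6: c = 153+12 = 165
n=6,p=7: c = 165+13 = 178
n=7,p=1: c = 178+8 = 186
n=7,p=2: c = 186+9 = 195
n=7,p=3: c = 195+10 = 205
n=7,p=4: c = 205+11 = 216
n=7,p=5: c = 216+12 = 228
n=7,p=6: c = 228+13 = 241
n=7,p=7: c = 241+14 = 255
n=7,p=8: c = 255+15 = 270

270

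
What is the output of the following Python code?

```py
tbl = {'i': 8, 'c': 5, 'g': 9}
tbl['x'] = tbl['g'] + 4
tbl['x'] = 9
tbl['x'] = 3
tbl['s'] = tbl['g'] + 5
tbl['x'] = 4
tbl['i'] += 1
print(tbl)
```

{'i': 9, 'c': 5, 'g': 9, 'x': 4, 's': 14}

tbl['x'] = tbl['g']+4 = 13 → {'i': 8, 'c': 5, 'g': 9, 'x': 13}
tbl['x'] = 9 → {'i': 8, 'c': 5, 'g': 9, 'x': 9}
tbl['x'] = 3 → {'i': 8, 'c': 5, 'g': 9, 'x': 3}
tbl['s'] = tbl['g']+5 = 14 → {'i': 8, 'c': 5, 'g': 9, 'x': 3, 's': 14}
tbl['x'] = 4 → {'i': 8, 'c': 5, 'g': 9, 'x': 4, 's': 14}
tbl['i'] = 8+1 = 9 → {'i': 9, 'c': 5, 'g': 9, 'x': 4, 's': 14}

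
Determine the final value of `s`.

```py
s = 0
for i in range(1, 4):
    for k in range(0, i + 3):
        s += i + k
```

63

i=1,k=0: s = 0+1 = 1
i=1,k=1: s = 1+2 = 3
i=1,k=2: s = 3+3 = 6
i=1,k=3: s = 6+4 = 10
i=2,k=0: s = 10+2 = 12
i=2,k=1: s = 12+3 = 15
i=2,k=2: s = 15+4 = 19
i=2,k=3: s = 19+5 = 24
i=2,k=4: s = 24+6 = 30
i=3,k=0: s = 30+3 = 33
i=3,k=1: s = 33+4 = 37
i=3,k=2: s = 37+5 = 42
i=3,k=3: s = 42+6 = 48
i=3,k=4: s = 48+7 = 55
i=3,k=5: s = 55+8 = 63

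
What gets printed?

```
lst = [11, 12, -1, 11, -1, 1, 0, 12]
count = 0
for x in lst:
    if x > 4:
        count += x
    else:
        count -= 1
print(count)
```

x=11: >4, count = 0+11 = 11
x=12: >4, count = 11+12 = 23
x=-1: not >4, count = 23-1 = 22
x=11: >4, count = 22+11 = 33
x=-1: not >4, count = 33-1 = 32
x=1: not >4, count = 32-1 = 31
x=0: not >4, count = 31-1 = 30
x=12: >4, count = 30+12 = 42

42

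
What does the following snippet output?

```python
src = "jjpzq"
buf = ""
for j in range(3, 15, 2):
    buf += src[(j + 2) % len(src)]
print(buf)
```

jpqjzj

j=3: add src[0]='j' → 'j'
j=5: add src[2]='p' → 'jp'
j=7: add src[4]='q' → 'jpq'
j=9: add src[1]='j' → 'jpqj'
j=11: add src[3]='z' → 'jpqjz'
j=13: add src[0]='j' → 'jpqjzj'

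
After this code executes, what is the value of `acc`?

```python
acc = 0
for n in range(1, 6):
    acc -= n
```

n=1: acc = 0-1 = -1
n=2: acc = (-1)-2 = -3
n=3: acc = (-3)-3 = -6
n=4: acc = (-6)-4 = -10
n=5: acc = (-10)-5 = -15

-15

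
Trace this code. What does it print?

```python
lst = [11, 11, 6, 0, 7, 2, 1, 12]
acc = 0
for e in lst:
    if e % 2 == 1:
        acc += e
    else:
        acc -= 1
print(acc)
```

e=11: odd, acc = 0+11 = 11
e=11: odd, acc = 11+11 = 22
e=6: not odd, acc = 22-1 = 21
e=0: not odd, acc = 21-1 = 20
e=7: odd, acc = 20+7 = 27
e=2: not odd, acc = 27-1 = 26
e=1: odd, acc = 26+1 = 27
e=12: not odd, acc = 27-1 = 26

26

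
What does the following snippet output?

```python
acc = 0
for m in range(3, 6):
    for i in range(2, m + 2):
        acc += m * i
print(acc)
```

m=3,i=2: acc = 0+6 = 6
m=3,i=3: acc = 6+9 = 15
m=3,i=4: acc = 15+12 = 27
m=4,i=2: acc = 27+8 = 35
m=4,i=3: acc = 35+12 = 47
m=4,i=4: acc = 47+16 = 63
m=4,i=5: acc = 63+20 = 83
m=5,i=2: acc = 83+10 = 93
m=5,i=3: acc = 93+15 = 108
m=5,i=4: acc = 108+20 = 128
m=5,i=5: acc = 128+25 = 153
m=5,i=6: acc = 153+30 = 183

183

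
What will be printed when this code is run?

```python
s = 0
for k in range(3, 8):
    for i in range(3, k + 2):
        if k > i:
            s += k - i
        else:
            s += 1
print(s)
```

k=3,i=3: not 3>3, s = 0+1 = 1
k=3,i=4: not 3>4, s = 1+1 = 2
k=4,i=3: 4>3, s = 2+1 = 3
k=4,i=4: not 4>4, s = 3+1 = 4
k=4,i=5: not 4>5, s = 4+1 = 5
k=5,i=3: 5>3, s = 5+2 = 7
k=5,i=4: 5>4, s = 7+1 = 8
k=5,i=5: not 5>5, s = 8+1 = 9
k=5,i=6: not 5>6, s = 9+1 = 10
k=6,i=3: 6>3, s = 10+3 = 13
k=6,i=4: 6>4, s = 13+2 = 15
k=6,i=5: 6>5, s = 15+1 = 16
k=6,i=6: not 6>6, s = 16+1 = 17
k=6,i=7: not 6>7, s = 17+1 = 18
k=7,i=3: 7>3, s = 18+4 = 22
k=7,i=4: 7>4, s = 22+3 = 25
k=7,i=5: 7>5, s = 25+2 = 27
k=7,i=6: 7>6, s = 27+1 = 28
k=7,i=7: not 7>7, s = 28+1 = 29
k=7,i=8: not 7>8, s = 29+1 = 30

30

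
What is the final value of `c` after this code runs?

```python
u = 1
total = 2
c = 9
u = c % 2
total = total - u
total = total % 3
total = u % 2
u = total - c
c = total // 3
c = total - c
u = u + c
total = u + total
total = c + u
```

u = 9%2 = 1
total = 2-1 = 1
total = 1%3 = 1
total = 1%2 = 1
u = 1-9 = -8
c = 1//3 = 0
c = 1-0 = 1
u = (-8)+1 = -7
total = (-7)+1 = -6
total = 1+(-7) = -6

1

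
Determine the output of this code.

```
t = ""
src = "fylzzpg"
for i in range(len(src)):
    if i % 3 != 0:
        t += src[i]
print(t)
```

i=0: skip
i=1: add 'y' → 'y'
i=2: add 'l' → 'yl'
i=3: skip
i=4: add 'z' → 'ylz'
i=5: add 'p' → 'ylzp'
i=6: skip

ylzp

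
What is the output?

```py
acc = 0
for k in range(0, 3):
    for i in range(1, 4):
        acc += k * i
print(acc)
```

k=0,i=1: acc = 0+0 = 0
k=0,i=2: acc = 0+0 = 0
k=0,i=3: acc = 0+0 = 0
k=1,i=1: acc = 0+1 = 1
k=1,i=2: acc = 1+2 = 3
k=1,i=3: acc = 3+3 = 6
k=2,i=1: acc = 6+2 = 8
k=2,i=2: acc = 8+4 = 12
k=2,i=3: acc = 12+6 = 18

18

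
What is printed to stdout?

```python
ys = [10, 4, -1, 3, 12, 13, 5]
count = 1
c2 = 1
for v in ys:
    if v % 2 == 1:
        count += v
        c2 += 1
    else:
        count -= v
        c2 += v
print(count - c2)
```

-36

v=10: not odd, count = 1-10 = -9; c2=11
v=4: not odd, count = (-9)-4 = -13; c2=15
v=-1: odd, count = (-13)+(-1) = -14; c2=16
v=3: odd, count = (-14)+3 = -11; c2=17
v=12: not odd, count = (-11)-12 = -23; c2=29
v=13: odd, count = (-23)+13 = -10; c2=30
v=5: odd, count = (-10)+5 = -5; c2=31
count-c2 = (-5)-31 = -36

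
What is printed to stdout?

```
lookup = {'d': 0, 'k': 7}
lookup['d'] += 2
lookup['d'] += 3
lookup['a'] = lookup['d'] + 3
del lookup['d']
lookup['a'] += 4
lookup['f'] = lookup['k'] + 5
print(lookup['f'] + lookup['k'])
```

lookup['d'] = 0+2 = 2 → {'d': 2, 'k': 7}
lookup['d'] = 2+3 = 5 → {'d': 5, 'k': 7}
lookup['a'] = lookup['d']+3 = 8 → {'d': 5, 'k': 7, 'a': 8}
del 'd' → {'k': 7, 'a': 8}
lookup['a'] = 8+4 = 12 → {'k': 7, 'a': 12}
lookup['f'] = lookup['k']+5 = 12 → {'k': 7, 'a': 12, 'f': 12}
lookup['f']+lookup['k'] = 12+7 = 19

19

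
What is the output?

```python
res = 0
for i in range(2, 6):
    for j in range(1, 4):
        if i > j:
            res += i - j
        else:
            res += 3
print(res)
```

i=2,j=1: 2>1, res = 0+1 = 1
i=2,j=2: not 2>2, res = 1+3 = 4
i=2,j=3: not 2>3, res = 4+3 = 7
i=3,j=1: 3>1, res = 7+2 = 9
i=3,j=2: 3>2, res = 9+1 = 10
i=3,j=3: not 3>3, res = 10+3 = 13
i=4,j=1: 4>1, res = 13+3 = 16
i=4,j=2: 4>2, res = 16+2 = 18
i=4,j=3: 4>3, res = 18+1 = 19
i=5,j=1: 5>1, res = 19+4 = 23
i=5,j=2: 5>2, res = 23+3 = 26
i=5,j=3: 5>3, res = 26+2 = 28

28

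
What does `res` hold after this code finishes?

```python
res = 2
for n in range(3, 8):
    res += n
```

n=3: res = 2+3 = 5
n=4: res = 5+4 = 9
n=5: res = 9+5 = 14
n=6: res = 14+6 = 20
n=7: res = 20+7 = 27

27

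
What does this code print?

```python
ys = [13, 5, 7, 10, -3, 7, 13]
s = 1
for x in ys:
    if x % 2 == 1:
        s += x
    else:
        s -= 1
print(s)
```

x=13: odd, s = 1+13 = 14
x=5: odd, s = 14+5 = 19
x=7: odd, s = 19+7 = 26
x=10: not odd, s = 26-1 = 25
x=-3: odd, s = 25+(-3) = 22
x=7: odd, s = 22+7 = 29
x=13: odd, s = 29+13 = 42

42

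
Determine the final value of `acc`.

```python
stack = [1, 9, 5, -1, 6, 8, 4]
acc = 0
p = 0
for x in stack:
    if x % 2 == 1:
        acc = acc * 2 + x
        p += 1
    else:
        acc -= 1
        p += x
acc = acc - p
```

28

x=1: odd, acc = 0*2+1 = 1; p=1
x=9: odd, acc = 1*2+9 = 11; p=2
x=5: odd, acc = 11*2+5 = 27; p=3
x=-1: odd, acc = 27*2+(-1) = 53; p=4
x=6: not odd, acc = 53-1 = 52; p=10
x=8: not odd, acc = 52-1 = 51; p=18
x=4: not odd, acc = 51-1 = 50; p=22
acc-p = 50-22 = 28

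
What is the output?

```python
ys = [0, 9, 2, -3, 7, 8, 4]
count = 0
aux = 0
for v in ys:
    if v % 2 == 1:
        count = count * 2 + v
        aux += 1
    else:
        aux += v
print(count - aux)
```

v=0: not odd; aux=0
v=9: odd, count = 0*2+9 = 9; aux=1
v=2: not odd; aux=3
v=-3: odd, count = 9*2+(-3) = 15; aux=4
v=7: odd, count = 15*2+7 = 37; aux=5
v=8: not odd; aux=13
v=4: not odd; aux=17
count-aux = 37-17 = 20

20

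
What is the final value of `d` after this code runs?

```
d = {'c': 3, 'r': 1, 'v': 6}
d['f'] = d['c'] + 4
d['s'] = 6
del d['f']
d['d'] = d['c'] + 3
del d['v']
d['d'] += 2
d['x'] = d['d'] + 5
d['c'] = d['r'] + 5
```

d['f'] = d['c']+4 = 7 → {'c': 3, 'r': 1, 'v': 6, 'f': 7}
d['s'] = 6 → {'c': 3, 'r': 1, 'v': 6, 'f': 7, 's': 6}
del 'f' → {'c': 3, 'r': 1, 'v': 6, 's': 6}
d['d'] = d['c']+3 = 6 → {'c': 3, 'r': 1, 'v': 6, 's': 6, 'd': 6}
del 'v' → {'c': 3, 'r': 1, 's': 6, 'd': 6}
d['d'] = 6+2 = 8 → {'c': 3, 'r': 1, 's': 6, 'd': 8}
d['x'] = d['d']+5 = 13 → {'c': 3, 'r': 1, 's': 6, 'd': 8, 'x': 13}
d['c'] = d['r']+5 = 6 → {'c': 6, 'r': 1, 's': 6, 'd': 8, 'x': 13}

{'c': 6, 'r': 1, 's': 6, 'd': 8, 'x': 13}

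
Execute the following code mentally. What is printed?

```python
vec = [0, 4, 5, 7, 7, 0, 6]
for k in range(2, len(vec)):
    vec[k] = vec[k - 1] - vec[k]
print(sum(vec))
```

k=2: vec[2] = 4-5 = -1 → [0, 4, -1, 7, 7, 0, 6]
k=3: vec[3] = (-1)-7 = -8 → [0, 4, -1, -8, 7, 0, 6]
k=4: vec[4] = (-8)-7 = -15 → [0, 4, -1, -8, -15, 0, 6]
k=5: vec[5] = (-15)-0 = -15 → [0, 4, -1, -8, -15, -15, 6]
k=6: vec[6] = (-15)-6 = -21 → [0, 4, -1, -8, -15, -15, -21]
sum = -56

-56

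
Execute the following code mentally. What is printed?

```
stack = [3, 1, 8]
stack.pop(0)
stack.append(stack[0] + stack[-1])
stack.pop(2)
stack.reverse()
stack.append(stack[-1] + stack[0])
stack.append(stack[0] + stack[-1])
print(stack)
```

pop(0) removes 3 → [1, 8]
append stack[0]+stack[-1] = 1+8 = 9 → [1, 8, 9]
pop(2) removes 9 → [1, 8]
reverse → [8, 1]
append stack[-1]+stack[0] = 1+8 = 9 → [8, 1, 9]
append stack[0]+stack[-1] = 8+9 = 17 → [8, 1, 9, 17]

[8, 1, 9, 17]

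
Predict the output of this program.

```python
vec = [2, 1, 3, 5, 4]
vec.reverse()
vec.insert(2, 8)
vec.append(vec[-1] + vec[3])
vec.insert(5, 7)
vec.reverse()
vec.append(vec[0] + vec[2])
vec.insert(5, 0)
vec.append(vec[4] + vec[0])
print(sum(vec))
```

reverse → [4, 5, 3, 1, 2]
insert 8 at 2 → [4, 5, 8, 3, 1, 2]
append vec[-1]+vec[3] = 2+3 = 5 → [4, 5, 8, 3, 1, 2, 5]
insert 7 at 5 → [4, 5, 8, 3, 1, 7, 2, 5]
reverse → [5, 2, 7, 1, 3, 8, 5, 4]
append vec[0]+vec[2] = 5+7 = 12 → [5, 2, 7, 1, 3, 8, 5, 4, 12]
insert 0 at 5 → [5, 2, 7, 1, 3, 0, 8, 5, 4, 12]
append vec[4]+vec[0] = 3+5 = 8 → [5, 2, 7, 1, 3, 0, 8, 5, 4, 12, 8]
sum = 55

55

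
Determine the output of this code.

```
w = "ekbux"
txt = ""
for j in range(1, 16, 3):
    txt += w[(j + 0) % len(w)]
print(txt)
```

j=1: add w[1]='k' → 'k'
j=4: add w[4]='x' → 'kx'
j=7: add w[2]='b' → 'kxb'
j=10: add w[0]='e' → 'kxbe'
j=13: add w[3]='u' → 'kxbeu'

kxbeu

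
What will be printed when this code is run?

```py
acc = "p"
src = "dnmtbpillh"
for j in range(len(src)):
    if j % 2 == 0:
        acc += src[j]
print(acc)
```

pdmbil

j=0: add 'd' → 'pd'
j=1: skip
j=2: add 'm' → 'pdm'
j=3: skip
j=4: add 'b' → 'pdmb'
j=5: skip
j=6: add 'i' → 'pdmbi'
j=7: skip
j=8: add 'l' → 'pdmbil'
j=9: skip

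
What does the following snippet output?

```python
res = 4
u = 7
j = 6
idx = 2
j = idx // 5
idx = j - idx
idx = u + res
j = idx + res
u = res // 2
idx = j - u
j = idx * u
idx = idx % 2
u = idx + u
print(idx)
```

1

j = 2//5 = 0
idx = 0-2 = -2
idx = 7+4 = 11
j = 11+4 = 15
u = 4//2 = 2
idx = 15-2 = 13
j = 13*2 = 26
idx = 13%2 = 1
u = 1+2 = 3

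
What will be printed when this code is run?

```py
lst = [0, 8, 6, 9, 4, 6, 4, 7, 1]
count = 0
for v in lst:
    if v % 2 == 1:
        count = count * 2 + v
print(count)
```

v=0: not odd
v=8: not odd
v=6: not odd
v=9: odd, count = 0*2+9 = 9
v=4: not odd
v=6: not odd
v=4: not odd
v=7: odd, count = 9*2+7 = 25
v=1: odd, count = 25*2+1 = 51

51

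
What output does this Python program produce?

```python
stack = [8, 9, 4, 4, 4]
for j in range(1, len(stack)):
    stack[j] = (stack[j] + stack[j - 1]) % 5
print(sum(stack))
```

15

j=1: stack[1] = (9+8)%5 = 2 → [8, 2, 4, 4, 4]
j=2: stack[2] = (4+2)%5 = 1 → [8, 2, 1, 4, 4]
j=3: stack[3] = (4+1)%5 = 0 → [8, 2, 1, 0, 4]
j=4: stack[4] = (4+0)%5 = 4 → [8, 2, 1, 0, 4]
sum = 15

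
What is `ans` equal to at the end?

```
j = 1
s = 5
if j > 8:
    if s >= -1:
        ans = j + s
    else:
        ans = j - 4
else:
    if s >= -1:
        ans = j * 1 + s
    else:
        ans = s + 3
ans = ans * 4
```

j=1, s=5
j > 8 is False; s >= -1 is True
→ ans = j * 1 + s = 6
ans = 6*4 = 24

24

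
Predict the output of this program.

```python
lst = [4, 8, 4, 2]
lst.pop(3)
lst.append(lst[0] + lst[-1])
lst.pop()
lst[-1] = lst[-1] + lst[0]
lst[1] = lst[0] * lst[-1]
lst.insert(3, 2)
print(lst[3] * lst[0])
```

8

pop(3) removes 2 → [4, 8, 4]
append lst[0]+lst[-1] = 4+4 = 8 → [4, 8, 4, 8]
pop() removes 8 → [4, 8, 4]
lst[-1] = lst[-1]+lst[0] = 4+4 = 8 → [4, 8, 8]
lst[1] = lst[0]*lst[-1] = 4*8 = 32 → [4, 32, 8]
insert 2 at 3 → [4, 32, 8, 2]
lst[3]*lst[0] = 2*4 = 8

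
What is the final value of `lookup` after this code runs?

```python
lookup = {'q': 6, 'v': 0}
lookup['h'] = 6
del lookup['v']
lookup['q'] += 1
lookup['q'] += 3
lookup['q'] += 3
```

{'q': 13, 'h': 6}

lookup['h'] = 6 → {'q': 6, 'v': 0, 'h': 6}
del 'v' → {'q': 6, 'h': 6}
lookup['q'] = 6+1 = 7 → {'q': 7, 'h': 6}
lookup['q'] = 7+3 = 10 → {'q': 10, 'h': 6}
lookup['q'] = 10+3 = 13 → {'q': 13, 'h': 6}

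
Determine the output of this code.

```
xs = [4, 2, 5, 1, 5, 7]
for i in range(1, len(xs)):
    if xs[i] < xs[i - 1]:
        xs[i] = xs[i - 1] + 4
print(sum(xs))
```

i=1: 2<4, xs[1] = 4+4 = 8 → [4, 8, 5, 1, 5, 7]
i=2: 5<8, xs[2] = 8+4 = 12 → [4, 8, 12, 1, 5, 7]
i=3: 1<12, xs[3] = 12+4 = 16 → [4, 8, 12, 16, 5, 7]
i=4: 5<16, xs[4] = 16+4 = 20 → [4, 8, 12, 16, 20, 7]
i=5: 7<20, xs[5] = 20+4 = 24 → [4, 8, 12, 16, 20, 24]
sum = 84

84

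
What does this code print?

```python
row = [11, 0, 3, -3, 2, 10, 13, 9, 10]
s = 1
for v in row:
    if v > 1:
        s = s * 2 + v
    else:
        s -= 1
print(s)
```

1024

v=11: >1, s = 1*2+11 = 13
v=0: not >1, s = 13-1 = 12
v=3: >1, s = 12*2+3 = 27
v=-3: not >1, s = 27-1 = 26
v=2: >1, s = 26*2+2 = 54
v=10: >1, s = 54*2+10 = 118
v=13: >1, s = 118*2+13 = 249
v=9: >1, s = 249*2+9 = 507
v=10: >1, s = 507*2+10 = 1024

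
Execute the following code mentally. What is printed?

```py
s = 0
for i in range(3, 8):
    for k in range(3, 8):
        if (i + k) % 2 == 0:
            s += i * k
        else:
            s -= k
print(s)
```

265

i=3,k=3: even sum, s = 0+9 = 9
i=3,k=4: odd sum, s = 9-4 = 5
i=3,k=5: even sum, s = 5+15 = 20
i=3,k=6: odd sum, s = 20-6 = 14
i=3,k=7: even sum, s = 14+21 = 35
i=4,k=3: odd sum, s = 35-3 = 32
i=4,k=4: even sum, s = 32+16 = 48
i=4,k=5: odd sum, s = 48-5 = 43
i=4,k=6: even sum, s = 43+24 = 67
i=4,k=7: odd sum, s = 67-7 = 60
i=5,k=3: even sum, s = 60+15 = 75
i=5,k=4: odd sum, s = 75-4 = 71
i=5,k=5: even sum, s = 71+25 = 96
i=5,k=6: odd sum, s = 96-6 = 90
i=5,k=7: even sum, s = 90+35 = 125
i=6,k=3: odd sum, s = 125-3 = 122
i=6,k=4: even sum, s = 122+24 = 146
i=6,k=5: odd sum, s = 146-5 = 141
i=6,k=6: even sum, s = 141+36 = 177
i=6,k=7: odd sum, s = 177-7 = 170
i=7,k=3: even sum, s = 170+21 = 191
i=7,k=4: odd sum, s = 191-4 = 187
i=7,k=5: even sum, s = 187+35 = 222
i=7,k=6: odd sum, s = 222-6 = 216
i=7,k=7: even sum, s = 216+49 = 265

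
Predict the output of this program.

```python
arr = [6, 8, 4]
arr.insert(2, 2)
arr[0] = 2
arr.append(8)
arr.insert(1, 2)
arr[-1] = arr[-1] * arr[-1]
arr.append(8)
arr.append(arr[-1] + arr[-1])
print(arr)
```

insert 2 at 2 → [6, 8, 2, 4]
arr[0] = 2 → [2, 8, 2, 4]
append 8 → [2, 8, 2, 4, 8]
insert 2 at 1 → [2, 2, 8, 2, 4, 8]
arr[-1] = arr[-1]*arr[-1] = 8*8 = 64 → [2, 2, 8, 2, 4, 64]
append 8 → [2, 2, 8, 2, 4, 64, 8]
append arr[-1]+arr[-1] = 8+8 = 16 → [2, 2, 8, 2, 4, 64, 8, 16]

[2, 2, 8, 2, 4, 64, 8, 16]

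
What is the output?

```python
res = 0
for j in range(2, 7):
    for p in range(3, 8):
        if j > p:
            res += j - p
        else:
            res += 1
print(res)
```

29

j=2,p=3: not 2>3, res = 0+1 = 1
j=2,p=4: not 2>4, res = 1+1 = 2
j=2,p=5: not 2>5, res = 2+1 = 3
j=2,p=6: not 2>6, res = 3+1 = 4
j=2,p=7: not 2>7, res = 4+1 = 5
j=3,p=3: not 3>3, res = 5+1 = 6
j=3,p=4: not 3>4, res = 6+1 = 7
j=3,p=5: not 3>5, res = 7+1 = 8
j=3,p=6: not 3>6, res = 8+1 = 9
j=3,p=7: not 3>7, res = 9+1 = 10
j=4,p=3: 4>3, res = 10+1 = 11
j=4,p=4: not 4>4, res = 11+1 = 12
j=4,p=5: not 4>5, res = 12+1 = 13
j=4,p=6: not 4>6, res = 13+1 = 14
j=4,p=7: not 4>7, res = 14+1 = 15
j=5,p=3: 5>3, res = 15+2 = 17
j=5,p=4: 5>4, res = 17+1 = 18
j=5,p=5: not 5>5, res = 18+1 = 19
j=5,p=6: not 5>6, res = 19+1 = 20
j=5,p=7: not 5>7, res = 20+1 = 21
j=6,p=3: 6>3, res = 21+3 = 24
j=6,p=4: 6>4, res = 24+2 = 26
j=6,p=5: 6>5, res = 26+1 = 27
j=6,p=6: not 6>6, res = 27+1 = 28
j=6,p=7: not 6>7, res = 28+1 = 29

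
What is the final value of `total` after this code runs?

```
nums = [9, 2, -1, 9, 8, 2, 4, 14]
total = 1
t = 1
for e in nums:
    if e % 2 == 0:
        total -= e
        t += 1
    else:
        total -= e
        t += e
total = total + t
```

-23

e=9: not even, total = 1-9 = -8; t=10
e=2: even, total = (-8)-2 = -10; t=11
e=-1: not even, total = (-10)-(-1) = -9; t=10
e=9: not even, total = (-9)-9 = -18; t=19
e=8: even, total = (-18)-8 = -26; t=20
e=2: even, total = (-26)-2 = -28; t=21
e=4: even, total = (-28)-4 = -32; t=22
e=14: even, total = (-32)-14 = -46; t=23
total+t = (-46)+23 = -23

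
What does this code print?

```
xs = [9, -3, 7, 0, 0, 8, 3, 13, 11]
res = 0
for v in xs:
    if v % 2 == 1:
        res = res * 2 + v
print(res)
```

345

v=9: odd, res = 0*2+9 = 9
v=-3: odd, res = 9*2+(-3) = 15
v=7: odd, res = 15*2+7 = 37
v=0: not odd
v=0: not odd
v=8: not odd
v=3: odd, res = 37*2+3 = 77
v=13: odd, res = 77*2+13 = 167
v=11: odd, res = 167*2+11 = 345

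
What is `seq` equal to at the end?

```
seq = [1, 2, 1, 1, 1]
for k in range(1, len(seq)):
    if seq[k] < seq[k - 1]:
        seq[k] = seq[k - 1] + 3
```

[1, 2, 5, 8, 11]

k=1: 2>=1, unchanged → [1, 2, 1, 1, 1]
k=2: 1<2, seq[2] = 2+3 = 5 → [1, 2, 5, 1, 1]
k=3: 1<5, seq[3] = 5+3 = 8 → [1, 2, 5, 8, 1]
k=4: 1<8, seq[4] = 8+3 = 11 → [1, 2, 5, 8, 11]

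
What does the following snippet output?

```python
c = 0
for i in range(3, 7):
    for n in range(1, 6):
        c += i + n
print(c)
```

150

i=3,n=1: c = 0+4 = 4
i=3,n=2: c = 4+5 = 9
i=3,n=3: c = 9+6 = 15
i=3,n=4: c = 15+7 = 22
i=3,n=5: c = 22+8 = 30
i=4,n=1: c = 30+5 = 35
i=4,n=2: c = 35+6 = 41
i=4,n=3: c = 41+7 = 48
i=4,n=4: c = 48+8 = 56
i=4,n=5: c = 56+9 = 65
i=5,n=1: c = 65+6 = 71
i=5,n=2: c = 71+7 = 78
i=5,n=3: c = 78+8 = 86
i=5,n=4: c = 86+9 = 95
i=5,n=5: c = 95+10 = 105
i=6,n=1: c = 105+7 = 112
i=6,n=2: c = 112+8 = 120
i=6,n=3: c = 120+9 = 129
i=6,n=4: c = 129+10 = 139
i=6,n=5: c = 139+11 = 150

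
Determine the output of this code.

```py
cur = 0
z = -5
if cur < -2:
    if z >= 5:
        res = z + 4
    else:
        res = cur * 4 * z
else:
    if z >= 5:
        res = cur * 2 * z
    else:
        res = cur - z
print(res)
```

5

cur=0, z=-5
cur < -2 is False; z >= 5 is False
→ res = cur - z = 5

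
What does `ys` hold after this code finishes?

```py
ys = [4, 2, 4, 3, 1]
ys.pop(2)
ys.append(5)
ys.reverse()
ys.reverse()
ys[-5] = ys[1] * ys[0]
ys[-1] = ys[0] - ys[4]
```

[8, 2, 3, 1, 3]

pop(2) removes 4 → [4, 2, 3, 1]
append 5 → [4, 2, 3, 1, 5]
reverse → [5, 1, 3, 2, 4]
reverse → [4, 2, 3, 1, 5]
ys[-5] = ys[1]*ys[0] = 2*4 = 8 → [8, 2, 3, 1, 5]
ys[-1] = ys[0]-ys[4] = 8-5 = 3 → [8, 2, 3, 1, 3]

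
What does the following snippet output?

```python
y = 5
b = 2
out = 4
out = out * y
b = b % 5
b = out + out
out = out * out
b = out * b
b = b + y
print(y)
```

5

out = 4*5 = 20
b = 2%5 = 2
b = 20+20 = 40
out = 20*20 = 400
b = 400*40 = 16000
b = 16000+5 = 16005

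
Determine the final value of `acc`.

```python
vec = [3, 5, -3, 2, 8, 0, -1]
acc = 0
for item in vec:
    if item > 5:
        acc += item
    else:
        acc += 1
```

item=3: not >5, acc = 0+1 = 1
item=5: not >5, acc = 1+1 = 2
item=-3: not >5, acc = 2+1 = 3
item=2: not >5, acc = 3+1 = 4
item=8: >5, acc = 4+8 = 12
item=0: not >5, acc = 12+1 = 13
item=-1: not >5, acc = 13+1 = 14

14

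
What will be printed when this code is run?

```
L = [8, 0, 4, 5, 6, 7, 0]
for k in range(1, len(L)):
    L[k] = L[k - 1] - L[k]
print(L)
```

k=1: L[1] = 8-0 = 8 → [8, 8, 4, 5, 6, 7, 0]
k=2: L[2] = 8-4 = 4 → [8, 8, 4, 5, 6, 7, 0]
k=3: L[3] = 4-5 = -1 → [8, 8, 4, -1, 6, 7, 0]
k=4: L[4] = (-1)-6 = -7 → [8, 8, 4, -1, -7, 7, 0]
k=5: L[5] = (-7)-7 = -14 → [8, 8, 4, -1, -7, -14, 0]
k=6: L[6] = (-14)-0 = -14 → [8, 8, 4, -1, -7, -14, -14]

[8, 8, 4, -1, -7, -14, -14]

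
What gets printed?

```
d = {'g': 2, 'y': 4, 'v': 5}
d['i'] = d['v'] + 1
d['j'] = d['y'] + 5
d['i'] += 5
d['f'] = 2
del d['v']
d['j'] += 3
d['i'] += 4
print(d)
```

d['i'] = d['v']+1 = 6 → {'g': 2, 'y': 4, 'v': 5, 'i': 6}
d['j'] = d['y']+5 = 9 → {'g': 2, 'y': 4, 'v': 5, 'i': 6, 'j': 9}
d['i'] = 6+5 = 11 → {'g': 2, 'y': 4, 'v': 5, 'i': 11, 'j': 9}
d['f'] = 2 → {'g': 2, 'y': 4, 'v': 5, 'i': 11, 'j': 9, 'f': 2}
del 'v' → {'g': 2, 'y': 4, 'i': 11, 'j': 9, 'f': 2}
d['j'] = 9+3 = 12 → {'g': 2, 'y': 4, 'i': 11, 'j': 12, 'f': 2}
d['i'] = 11+4 = 15 → {'g': 2, 'y': 4, 'i': 15, 'j': 12, 'f': 2}

{'g': 2, 'y': 4, 'i': 15, 'j': 12, 'f': 2}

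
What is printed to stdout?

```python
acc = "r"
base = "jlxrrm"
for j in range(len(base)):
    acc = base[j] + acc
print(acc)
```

j=0: prepend 'j' → 'jr'
j=1: prepend 'l' → 'ljr'
j=2: prepend 'x' → 'xljr'
j=3: prepend 'r' → 'rxljr'
j=4: prepend 'r' → 'rrxljr'
j=5: prepend 'm' → 'mrrxljr'

mrrxljr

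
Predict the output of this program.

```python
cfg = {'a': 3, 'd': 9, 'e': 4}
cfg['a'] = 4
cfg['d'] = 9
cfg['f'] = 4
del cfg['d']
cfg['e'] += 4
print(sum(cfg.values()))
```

cfg['a'] = 4 → {'a': 4, 'd': 9, 'e': 4}
cfg['d'] = 9 → {'a': 4, 'd': 9, 'e': 4}
cfg['f'] = 4 → {'a': 4, 'd': 9, 'e': 4, 'f': 4}
del 'd' → {'a': 4, 'e': 4, 'f': 4}
cfg['e'] = 4+4 = 8 → {'a': 4, 'e': 8, 'f': 4}
sum of values = 16

16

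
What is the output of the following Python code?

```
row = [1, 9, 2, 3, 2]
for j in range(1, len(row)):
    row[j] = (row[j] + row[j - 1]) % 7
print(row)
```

j=1: row[1] = (9+1)%7 = 3 → [1, 3, 2, 3, 2]
j=2: row[2] = (2+3)%7 = 5 → [1, 3, 5, 3, 2]
j=3: row[3] = (3+5)%7 = 1 → [1, 3, 5, 1, 2]
j=4: row[4] = (2+1)%7 = 3 → [1, 3, 5, 1, 3]

[1, 3, 5, 1, 3]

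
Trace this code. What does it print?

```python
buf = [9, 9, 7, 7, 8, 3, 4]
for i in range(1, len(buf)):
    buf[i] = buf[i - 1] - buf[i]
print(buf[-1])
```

-29

i=1: buf[1] = 9-9 = 0 → [9, 0, 7, 7, 8, 3, 4]
i=2: buf[2] = 0-7 = -7 → [9, 0, -7, 7, 8, 3, 4]
i=3: buf[3] = (-7)-7 = -14 → [9, 0, -7, -14, 8, 3, 4]
i=4: buf[4] = (-14)-8 = -22 → [9, 0, -7, -14, -22, 3, 4]
i=5: buf[5] = (-22)-3 = -25 → [9, 0, -7, -14, -22, -25, 4]
i=6: buf[6] = (-25)-4 = -29 → [9, 0, -7, -14, -22, -25, -29]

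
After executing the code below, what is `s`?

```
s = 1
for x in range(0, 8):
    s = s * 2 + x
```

503

x=0: s = 1*2+0 = 2
x=1: s = 2*2+1 = 5
x=2: s = 5*2+2 = 12
x=3: s = 12*2+3 = 27
x=4: s = 27*2+4 = 58
x=5: s = 58*2+5 = 121
x=6: s = 121*2+6 = 248
x=7: s = 248*2+7 = 503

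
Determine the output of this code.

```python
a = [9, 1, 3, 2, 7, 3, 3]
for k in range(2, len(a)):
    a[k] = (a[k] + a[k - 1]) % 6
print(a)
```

[9, 1, 4, 0, 1, 4, 1]

k=2: a[2] = (3+1)%6 = 4 → [9, 1, 4, 2, 7, 3, 3]
k=3: a[3] = (2+4)%6 = 0 → [9, 1, 4, 0, 7, 3, 3]
k=4: a[4] = (7+0)%6 = 1 → [9, 1, 4, 0, 1, 3, 3]
k=5: a[5] = (3+1)%6 = 4 → [9, 1, 4, 0, 1, 4, 3]
k=6: a[6] = (3+4)%6 = 1 → [9, 1, 4, 0, 1, 4, 1]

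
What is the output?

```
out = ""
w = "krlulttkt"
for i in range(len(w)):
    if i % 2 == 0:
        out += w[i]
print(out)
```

i=0: add 'k' → 'k'
i=1: skip
i=2: add 'l' → 'kl'
i=3: skip
i=4: add 'l' → 'kll'
i=5: skip
i=6: add 't' → 'kllt'
i=7: skip
i=8: add 't' → 'klltt'

klltt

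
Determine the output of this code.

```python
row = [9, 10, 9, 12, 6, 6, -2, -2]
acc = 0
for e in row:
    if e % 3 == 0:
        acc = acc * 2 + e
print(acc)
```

282

e=9: %3==0, acc = 0*2+9 = 9
e=10: not %3==0
e=9: %3==0, acc = 9*2+9 = 27
e=12: %3==0, acc = 27*2+12 = 66
e=6: %3==0, acc = 66*2+6 = 138
e=6: %3==0, acc = 138*2+6 = 282
e=-2: not %3==0
e=-2: not %3==0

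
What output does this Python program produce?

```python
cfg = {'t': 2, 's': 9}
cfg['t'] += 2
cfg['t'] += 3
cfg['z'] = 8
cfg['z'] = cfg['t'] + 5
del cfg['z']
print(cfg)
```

cfg['t'] = 2+2 = 4 → {'t': 4, 's': 9}
cfg['t'] = 4+3 = 7 → {'t': 7, 's': 9}
cfg['z'] = 8 → {'t': 7, 's': 9, 'z': 8}
cfg['z'] = cfg['t']+5 = 12 → {'t': 7, 's': 9, 'z': 12}
del 'z' → {'t': 7, 's': 9}

{'t': 7, 's': 9}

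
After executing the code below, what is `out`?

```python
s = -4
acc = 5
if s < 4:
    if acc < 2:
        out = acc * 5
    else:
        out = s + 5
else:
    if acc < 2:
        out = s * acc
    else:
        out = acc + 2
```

s=-4, acc=5
s < 4 is True; acc < 2 is False
→ out = s + 5 = 1

1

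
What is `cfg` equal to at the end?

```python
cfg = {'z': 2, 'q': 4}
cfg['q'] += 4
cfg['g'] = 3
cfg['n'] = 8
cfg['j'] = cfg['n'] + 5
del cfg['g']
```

cfg['q'] = 4+4 = 8 → {'z': 2, 'q': 8}
cfg['g'] = 3 → {'z': 2, 'q': 8, 'g': 3}
cfg['n'] = 8 → {'z': 2, 'q': 8, 'g': 3, 'n': 8}
cfg['j'] = cfg['n']+5 = 13 → {'z': 2, 'q': 8, 'g': 3, 'n': 8, 'j': 13}
del 'g' → {'z': 2, 'q': 8, 'n': 8, 'j': 13}

{'z': 2, 'q': 8, 'n': 8, 'j': 13}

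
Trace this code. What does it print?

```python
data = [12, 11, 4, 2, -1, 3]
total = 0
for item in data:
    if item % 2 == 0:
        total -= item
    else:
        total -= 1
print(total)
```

-21

item=12: even, total = 0-12 = -12
item=11: not even, total = (-12)-1 = -13
item=4: even, total = (-13)-4 = -17
item=2: even, total = (-17)-2 = -19
item=-1: not even, total = (-19)-1 = -20
item=3: not even, total = (-20)-1 = -21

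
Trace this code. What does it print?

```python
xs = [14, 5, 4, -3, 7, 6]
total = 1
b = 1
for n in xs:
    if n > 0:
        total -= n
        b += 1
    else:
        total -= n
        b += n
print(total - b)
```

n=14: >0, total = 1-14 = -13; b=2
n=5: >0, total = (-13)-5 = -18; b=3
n=4: >0, total = (-18)-4 = -22; b=4
n=-3: not >0, total = (-22)-(-3) = -19; b=1
n=7: >0, total = (-19)-7 = -26; b=2
n=6: >0, total = (-26)-6 = -32; b=3
total-b = (-32)-3 = -35

-35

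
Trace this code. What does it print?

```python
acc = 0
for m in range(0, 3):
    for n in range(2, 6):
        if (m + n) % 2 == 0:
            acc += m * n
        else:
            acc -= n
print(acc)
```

-2

m=0,n=2: even sum, acc = 0+0 = 0
m=0,n=3: odd sum, acc = 0-3 = -3
m=0,n=4: even sum, acc = (-3)+0 = -3
m=0,n=5: odd sum, acc = (-3)-5 = -8
m=1,n=2: odd sum, acc = (-8)-2 = -10
m=1,n=3: even sum, acc = (-10)+3 = -7
m=1,n=4: odd sum, acc = (-7)-4 = -11
m=1,n=5: even sum, acc = (-11)+5 = -6
m=2,n=2: even sum, acc = (-6)+4 = -2
m=2,n=3: odd sum, acc = (-2)-3 = -5
m=2,n=4: even sum, acc = (-5)+8 = 3
m=2,n=5: odd sum, acc = 3-5 = -2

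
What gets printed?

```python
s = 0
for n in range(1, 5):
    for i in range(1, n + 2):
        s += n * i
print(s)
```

n=1,i=1: s = 0+1 = 1
n=1,i=2: s = 1+2 = 3
n=2,i=1: s = 3+2 = 5
n=2,i=2: s = 5+4 = 9
n=2,i=3: s = 9+6 = 15
n=3,i=1: s = 15+3 = 18
n=3,i=2: s = 18+6 = 24
n=3,i=3: s = 24+9 = 33
n=3,i=4: s = 33+12 = 45
n=4,i=1: s = 45+4 = 49
n=4,i=2: s = 49+8 = 57
n=4,i=3: s = 57+12 = 69
n=4,i=4: s = 69+16 = 85
n=4,i=5: s = 85+20 = 105

105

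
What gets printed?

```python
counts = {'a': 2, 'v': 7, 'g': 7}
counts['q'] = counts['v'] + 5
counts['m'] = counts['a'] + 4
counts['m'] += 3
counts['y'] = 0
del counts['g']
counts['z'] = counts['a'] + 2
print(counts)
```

counts['q'] = counts['v']+5 = 12 → {'a': 2, 'v': 7, 'g': 7, 'q': 12}
counts['m'] = counts['a']+4 = 6 → {'a': 2, 'v': 7, 'g': 7, 'q': 12, 'm': 6}
counts['m'] = 6+3 = 9 → {'a': 2, 'v': 7, 'g': 7, 'q': 12, 'm': 9}
counts['y'] = 0 → {'a': 2, 'v': 7, 'g': 7, 'q': 12, 'm': 9, 'y': 0}
del 'g' → {'a': 2, 'v': 7, 'q': 12, 'm': 9, 'y': 0}
counts['z'] = counts['a']+2 = 4 → {'a': 2, 'v': 7, 'q': 12, 'm': 9, 'y': 0, 'z': 4}

{'a': 2, 'v': 7, 'q': 12, 'm': 9, 'y': 0, 'z': 4}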